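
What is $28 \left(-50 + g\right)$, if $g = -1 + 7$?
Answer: $-1232$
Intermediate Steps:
$g = 6$
$28 \left(-50 + g\right) = 28 \left(-50 + 6\right) = 28 \left(-44\right) = -1232$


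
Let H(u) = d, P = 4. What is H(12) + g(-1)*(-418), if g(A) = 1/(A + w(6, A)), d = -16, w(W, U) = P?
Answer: -466/3 ≈ -155.33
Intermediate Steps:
w(W, U) = 4
H(u) = -16
g(A) = 1/(4 + A) (g(A) = 1/(A + 4) = 1/(4 + A))
H(12) + g(-1)*(-418) = -16 - 418/(4 - 1) = -16 - 418/3 = -466/3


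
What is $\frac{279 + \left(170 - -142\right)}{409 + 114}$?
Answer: $\frac{591}{523} \approx 1.13$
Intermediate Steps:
$\frac{279 + \left(170 - -142\right)}{409 + 114} = \frac{279 + \left(170 + 142\right)}{523} = \left(279 + 312\right) \frac{1}{523} = 591 \cdot \frac{1}{523} = \frac{591}{523}$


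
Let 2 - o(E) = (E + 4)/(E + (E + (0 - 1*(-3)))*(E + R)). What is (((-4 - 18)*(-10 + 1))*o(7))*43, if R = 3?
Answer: 1728342/107 ≈ 16153.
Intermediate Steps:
o(E) = 2 - (4 + E)/(E + (3 + E)²) (o(E) = 2 - (E + 4)/(E + (E + (0 - 1*(-3)))*(E + 3)) = 2 - (4 + E)/(E + (E + (0 + 3))*(3 + E)) = 2 - (4 + E)/(E + (E + 3)*(3 + E)) = 2 - (4 + E)/(E + (3 + E)*(3 + E)) = 2 - (4 + E)/(E + (3 + E)²))
(((-4 - 18)*(-10 + 1))*o(7))*43 = (((-4 - 18)*(-10 + 1))*((14 + 2*7² + 13*7)/(9 + 7² + 7*7)))*43 = ((-22*(-9))*((14 + 2*49 + 91)/(9 + 49 + 49)))*43 = (198*((14 + 98 + 91)/107))*43 = (198*((1/107)*203))*43 = (198*(203/107))*43 = (40194/107)*43 = 1728342/107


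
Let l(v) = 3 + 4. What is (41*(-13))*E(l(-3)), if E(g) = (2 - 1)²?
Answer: -533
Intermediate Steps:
l(v) = 7
E(g) = 1 (E(g) = 1² = 1)
(41*(-13))*E(l(-3)) = (41*(-13))*1 = -533*1 = -533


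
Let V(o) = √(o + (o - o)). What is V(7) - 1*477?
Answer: -477 + √7 ≈ -474.35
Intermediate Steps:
V(o) = √o (V(o) = √(o + 0) = √o)
V(7) - 1*477 = √7 - 1*477 = √7 - 477 = -477 + √7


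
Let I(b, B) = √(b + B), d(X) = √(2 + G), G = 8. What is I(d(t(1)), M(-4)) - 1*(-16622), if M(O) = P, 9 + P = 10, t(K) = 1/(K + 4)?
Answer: 16622 + √(1 + √10) ≈ 16624.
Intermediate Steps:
t(K) = 1/(4 + K)
P = 1 (P = -9 + 10 = 1)
M(O) = 1
d(X) = √10 (d(X) = √(2 + 8) = √10)
I(b, B) = √(B + b)
I(d(t(1)), M(-4)) - 1*(-16622) = √(1 + √10) - 1*(-16622) = √(1 + √10) + 16622 = 16622 + √(1 + √10)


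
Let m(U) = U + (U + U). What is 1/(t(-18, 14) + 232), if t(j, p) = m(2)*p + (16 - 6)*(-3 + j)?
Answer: 1/106 ≈ 0.0094340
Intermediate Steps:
m(U) = 3*U (m(U) = U + 2*U = 3*U)
t(j, p) = -30 + 6*p + 10*j (t(j, p) = (3*2)*p + (16 - 6)*(-3 + j) = 6*p + 10*(-3 + j) = 6*p + (-30 + 10*j) = -30 + 6*p + 10*j)
1/(t(-18, 14) + 232) = 1/((-30 + 6*14 + 10*(-18)) + 232) = 1/((-30 + 84 - 180) + 232) = 1/(-126 + 232) = 1/106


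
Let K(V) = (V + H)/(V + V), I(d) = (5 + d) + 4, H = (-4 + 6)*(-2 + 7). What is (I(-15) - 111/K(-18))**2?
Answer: 1022121/4 ≈ 2.5553e+5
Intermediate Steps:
H = 10 (H = 2*5 = 10)
I(d) = 9 + d
K(V) = (10 + V)/(2*V) (K(V) = (V + 10)/(V + V) = (10 + V)/((2*V)) = (10 + V)*(1/(2*V)) = (10 + V)/(2*V))
(I(-15) - 111/K(-18))**2 = ((9 - 15) - 111*(-36/(10 - 18)))**2 = (-6 - 111/((1/2)*(-1/18)*(-8)))**2 = (-6 - 111/2/9)**2 = (-6 - 111*9/2)**2 = (-6 - 999/2)**2 = (-1011/2)**2 = 1022121/4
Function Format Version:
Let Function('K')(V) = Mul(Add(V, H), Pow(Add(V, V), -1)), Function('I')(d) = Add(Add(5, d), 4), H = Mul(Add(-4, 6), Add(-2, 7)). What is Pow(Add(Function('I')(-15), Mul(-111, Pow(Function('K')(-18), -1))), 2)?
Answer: Rational(1022121, 4) ≈ 2.5553e+5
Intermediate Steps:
H = 10 (H = Mul(2, 5) = 10)
Function('I')(d) = Add(9, d)
Function('K')(V) = Mul(Rational(1, 2), Pow(V, -1), Add(10, V)) (Function('K')(V) = Mul(Add(V, 10), Pow(Add(V, V), -1)) = Mul(Add(10, V), Pow(Mul(2, V), -1)) = Mul(Add(10, V), Mul(Rational(1, 2), Pow(V, -1))) = Mul(Rational(1, 2), Pow(V, -1), Add(10, V)))
Pow(Add(Function('I')(-15), Mul(-111, Pow(Function('K')(-18), -1))), 2) = Pow(Add(Add(9, -15), Mul(-111, Pow(Mul(Rational(1, 2), Pow(-18, -1), Add(10, -18)), -1))), 2) = Pow(Add(-6, Mul(-111, Pow(Mul(Rational(1, 2), Rational(-1, 18), -8), -1))), 2) = Pow(Add(-6, Mul(-111, Pow(Rational(2, 9), -1))), 2) = Pow(Add(-6, Mul(-111, Rational(9, 2))), 2) = Pow(Add(-6, Rational(-999, 2)), 2) = Pow(Rational(-1011, 2), 2) = Rational(1022121, 4)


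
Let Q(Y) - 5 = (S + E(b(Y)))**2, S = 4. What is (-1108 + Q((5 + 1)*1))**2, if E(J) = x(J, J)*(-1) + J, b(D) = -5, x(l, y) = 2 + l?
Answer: 1207801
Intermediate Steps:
E(J) = -2 (E(J) = (2 + J)*(-1) + J = (-2 - J) + J = -2)
Q(Y) = 9 (Q(Y) = 5 + (4 - 2)**2 = 5 + 2**2 = 5 + 4 = 9)
(-1108 + Q((5 + 1)*1))**2 = (-1108 + 9)**2 = (-1099)**2 = 1207801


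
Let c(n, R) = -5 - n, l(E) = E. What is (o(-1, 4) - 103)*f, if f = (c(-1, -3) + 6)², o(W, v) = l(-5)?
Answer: -432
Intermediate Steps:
o(W, v) = -5
f = 4 (f = ((-5 - 1*(-1)) + 6)² = ((-5 + 1) + 6)² = (-4 + 6)² = 2² = 4)
(o(-1, 4) - 103)*f = (-5 - 103)*4 = -108*4 = -432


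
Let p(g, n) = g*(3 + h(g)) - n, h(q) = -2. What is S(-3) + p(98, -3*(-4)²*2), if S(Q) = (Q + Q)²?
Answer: 230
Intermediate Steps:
S(Q) = 4*Q² (S(Q) = (2*Q)² = 4*Q²)
p(g, n) = g - n (p(g, n) = g*(3 - 2) - n = g*1 - n = g - n)
S(-3) + p(98, -3*(-4)²*2) = 4*(-3)² + (98 - (-3*(-4)²)*2) = 4*9 + (98 - (-3*16)*2) = 36 + (98 - (-48)*2) = 36 + (98 - 1*(-96)) = 36 + (98 + 96) = 36 + 194 = 230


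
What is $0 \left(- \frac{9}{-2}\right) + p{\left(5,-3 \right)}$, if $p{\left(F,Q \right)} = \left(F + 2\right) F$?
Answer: $35$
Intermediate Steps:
$p{\left(F,Q \right)} = F \left(2 + F\right)$ ($p{\left(F,Q \right)} = \left(2 + F\right) F = F \left(2 + F\right)$)
$0 \left(- \frac{9}{-2}\right) + p{\left(5,-3 \right)} = 0 \left(- \frac{9}{-2}\right) + 5 \left(2 + 5\right) = 0 \left(\left(-9\right) \left(- \frac{1}{2}\right)\right) + 5 \cdot 7 = 0 \cdot \frac{9}{2} + 35 = 0 + 35 = 35$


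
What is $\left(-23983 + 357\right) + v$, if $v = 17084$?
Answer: $-6542$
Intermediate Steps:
$\left(-23983 + 357\right) + v = \left(-23983 + 357\right) + 17084 = -23626 + 17084 = -6542$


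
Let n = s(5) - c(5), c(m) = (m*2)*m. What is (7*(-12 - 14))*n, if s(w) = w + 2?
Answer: 7826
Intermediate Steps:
c(m) = 2*m² (c(m) = (2*m)*m = 2*m²)
s(w) = 2 + w
n = -43 (n = (2 + 5) - 2*5² = 7 - 2*25 = 7 - 1*50 = 7 - 50 = -43)
(7*(-12 - 14))*n = (7*(-12 - 14))*(-43) = (7*(-26))*(-43) = -182*(-43) = 7826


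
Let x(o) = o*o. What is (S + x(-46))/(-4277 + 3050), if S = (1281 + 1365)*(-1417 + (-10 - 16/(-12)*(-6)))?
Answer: 3794894/1227 ≈ 3092.8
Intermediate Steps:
x(o) = o²
S = -3797010 (S = 2646*(-1417 + (-10 - 16*(-1/12)*(-6))) = 2646*(-1417 + (-10 + (4/3)*(-6))) = 2646*(-1417 + (-10 - 8)) = 2646*(-1417 - 18) = 2646*(-1435) = -3797010)
(S + x(-46))/(-4277 + 3050) = (-3797010 + (-46)²)/(-4277 + 3050) = (-3797010 + 2116)/(-1227) = -3794894*(-1/1227) = 3794894/1227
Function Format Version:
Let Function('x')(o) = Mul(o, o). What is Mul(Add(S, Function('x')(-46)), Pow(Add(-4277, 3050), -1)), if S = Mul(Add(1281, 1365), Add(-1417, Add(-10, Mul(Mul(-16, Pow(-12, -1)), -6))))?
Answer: Rational(3794894, 1227) ≈ 3092.8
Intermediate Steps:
Function('x')(o) = Pow(o, 2)
S = -3797010 (S = Mul(2646, Add(-1417, Add(-10, Mul(Mul(-16, Rational(-1, 12)), -6)))) = Mul(2646, Add(-1417, Add(-10, Mul(Rational(4, 3), -6)))) = Mul(2646, Add(-1417, Add(-10, -8))) = Mul(2646, Add(-1417, -18)) = Mul(2646, -1435) = -3797010)
Mul(Add(S, Function('x')(-46)), Pow(Add(-4277, 3050), -1)) = Mul(Add(-3797010, Pow(-46, 2)), Pow(Add(-4277, 3050), -1)) = Mul(Add(-3797010, 2116), Pow(-1227, -1)) = Mul(-3794894, Rational(-1, 1227)) = Rational(3794894, 1227)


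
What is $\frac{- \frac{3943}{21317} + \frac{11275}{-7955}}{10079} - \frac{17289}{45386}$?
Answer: $- \frac{5912413393253485}{15514422662596418} \approx -0.38109$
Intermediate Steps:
$\frac{- \frac{3943}{21317} + \frac{11275}{-7955}}{10079} - \frac{17289}{45386} = \left(\left(-3943\right) \frac{1}{21317} + 11275 \left(- \frac{1}{7955}\right)\right) \frac{1}{10079} - \frac{17289}{45386} = \left(- \frac{3943}{21317} - \frac{2255}{1591}\right) \frac{1}{10079} - \frac{17289}{45386} = \left(- \frac{54343148}{33915347}\right) \frac{1}{10079} - \frac{17289}{45386} = - \frac{54343148}{341832782413} - \frac{17289}{45386} = - \frac{5912413393253485}{15514422662596418}$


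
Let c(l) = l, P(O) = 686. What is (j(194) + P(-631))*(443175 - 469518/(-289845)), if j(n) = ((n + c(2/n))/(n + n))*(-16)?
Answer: 273145650364370038/909050535 ≈ 3.0047e+8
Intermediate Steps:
j(n) = -8*(n + 2/n)/n (j(n) = ((n + 2/n)/(n + n))*(-16) = ((n + 2/n)/((2*n)))*(-16) = ((n + 2/n)*(1/(2*n)))*(-16) = ((n + 2/n)/(2*n))*(-16) = -8*(n + 2/n)/n)
(j(194) + P(-631))*(443175 - 469518/(-289845)) = ((-8 - 16/194**2) + 686)*(443175 - 469518/(-289845)) = ((-8 - 16*1/37636) + 686)*(443175 - 469518*(-1/289845)) = ((-8 - 4/9409) + 686)*(443175 + 156506/96615) = (-75276/9409 + 686)*(42817509131/96615) = (6379298/9409)*(42817509131/96615) = 273145650364370038/909050535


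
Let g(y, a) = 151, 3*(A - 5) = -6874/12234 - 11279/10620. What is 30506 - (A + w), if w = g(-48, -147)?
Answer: 1971648253861/64962540 ≈ 30351.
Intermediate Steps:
A = 289647839/64962540 (A = 5 + (-6874/12234 - 11279/10620)/3 = 5 + (-6874*1/12234 - 11279*1/10620)/3 = 5 + (-3437/6117 - 11279/10620)/3 = 5 + (1/3)*(-35164861/21654180) = 5 - 35164861/64962540 = 289647839/64962540 ≈ 4.4587)
w = 151
30506 - (A + w) = 30506 - (289647839/64962540 + 151) = 30506 - 1*10098991379/64962540 = 30506 - 10098991379/64962540 = 1971648253861/64962540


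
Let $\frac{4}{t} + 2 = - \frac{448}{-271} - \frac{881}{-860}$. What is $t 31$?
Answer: $\frac{28899440}{157911} \approx 183.01$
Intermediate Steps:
$t = \frac{932240}{157911}$ ($t = \frac{4}{-2 - \left(- \frac{881}{860} - \frac{448}{271}\right)} = \frac{4}{-2 - - \frac{624031}{233060}} = \frac{4}{-2 + \left(\frac{448}{271} + \frac{881}{860}\right)} = \frac{4}{-2 + \frac{624031}{233060}} = \frac{4}{\frac{157911}{233060}} = 4 \cdot \frac{233060}{157911} = \frac{932240}{157911} \approx 5.9036$)
$t 31 = \frac{932240}{157911} \cdot 31 = \frac{28899440}{157911}$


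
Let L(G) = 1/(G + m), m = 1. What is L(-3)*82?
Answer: -41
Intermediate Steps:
L(G) = 1/(1 + G) (L(G) = 1/(G + 1) = 1/(1 + G))
L(-3)*82 = 82/(1 - 3) = 82/(-2) = -1/2*82 = -41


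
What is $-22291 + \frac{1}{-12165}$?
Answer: $- \frac{271170016}{12165} \approx -22291.0$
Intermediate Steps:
$-22291 + \frac{1}{-12165} = -22291 - \frac{1}{12165} = - \frac{271170016}{12165}$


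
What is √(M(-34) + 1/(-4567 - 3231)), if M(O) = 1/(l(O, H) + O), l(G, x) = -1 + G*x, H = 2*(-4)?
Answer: √13973680686/1848126 ≈ 0.063962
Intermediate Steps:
H = -8
M(O) = 1/(-1 - 7*O) (M(O) = 1/((-1 + O*(-8)) + O) = 1/((-1 - 8*O) + O) = 1/(-1 - 7*O))
√(M(-34) + 1/(-4567 - 3231)) = √(1/(-1 - 7*(-34)) + 1/(-4567 - 3231)) = √(1/(-1 + 238) + 1/(-7798)) = √(1/237 - 1/7798) = √(7561/1848126) = √13973680686/1848126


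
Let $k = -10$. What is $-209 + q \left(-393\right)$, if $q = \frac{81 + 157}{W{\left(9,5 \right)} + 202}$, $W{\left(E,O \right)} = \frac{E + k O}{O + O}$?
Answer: $- \frac{1348951}{1979} \approx -681.63$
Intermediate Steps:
$W{\left(E,O \right)} = \frac{E - 10 O}{2 O}$ ($W{\left(E,O \right)} = \frac{E - 10 O}{O + O} = \frac{E - 10 O}{2 O}$)
$q = \frac{2380}{1979}$ ($q = \frac{81 + 157}{\left(-5 + \frac{1}{2} \cdot 9 \cdot \frac{1}{5}\right) + 202} = \frac{238}{\left(-5 + \frac{1}{2} \cdot 9 \cdot \frac{1}{5}\right) + 202} = \frac{238}{\left(-5 + \frac{9}{10}\right) + 202} = \frac{238}{- \frac{41}{10} + 202} = \frac{238}{\frac{1979}{10}} = 238 \cdot \frac{10}{1979} = \frac{2380}{1979} \approx 1.2026$)
$-209 + q \left(-393\right) = -209 + \frac{2380}{1979} \left(-393\right) = -209 - \frac{935340}{1979} = - \frac{1348951}{1979}$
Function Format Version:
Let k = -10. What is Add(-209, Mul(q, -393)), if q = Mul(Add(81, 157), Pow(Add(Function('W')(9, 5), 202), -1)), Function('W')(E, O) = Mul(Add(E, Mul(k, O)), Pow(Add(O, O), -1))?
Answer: Rational(-1348951, 1979) ≈ -681.63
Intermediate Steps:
Function('W')(E, O) = Mul(Rational(1, 2), Pow(O, -1), Add(E, Mul(-10, O))) (Function('W')(E, O) = Mul(Add(E, Mul(-10, O)), Pow(Add(O, O), -1)) = Mul(Add(E, Mul(-10, O)), Pow(Mul(2, O), -1)) = Mul(Add(E, Mul(-10, O)), Mul(Rational(1, 2), Pow(O, -1))) = Mul(Rational(1, 2), Pow(O, -1), Add(E, Mul(-10, O))))
q = Rational(2380, 1979) (q = Mul(Add(81, 157), Pow(Add(Add(-5, Mul(Rational(1, 2), 9, Pow(5, -1))), 202), -1)) = Mul(238, Pow(Add(Add(-5, Mul(Rational(1, 2), 9, Rational(1, 5))), 202), -1)) = Mul(238, Pow(Add(Add(-5, Rational(9, 10)), 202), -1)) = Mul(238, Pow(Add(Rational(-41, 10), 202), -1)) = Mul(238, Pow(Rational(1979, 10), -1)) = Mul(238, Rational(10, 1979)) = Rational(2380, 1979) ≈ 1.2026)
Add(-209, Mul(q, -393)) = Add(-209, Mul(Rational(2380, 1979), -393)) = Add(-209, Rational(-935340, 1979)) = Rational(-1348951, 1979)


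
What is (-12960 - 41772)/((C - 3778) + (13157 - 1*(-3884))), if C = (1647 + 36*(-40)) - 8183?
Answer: -54732/5287 ≈ -10.352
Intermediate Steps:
C = -7976 (C = (1647 - 1440) - 8183 = 207 - 8183 = -7976)
(-12960 - 41772)/((C - 3778) + (13157 - 1*(-3884))) = (-12960 - 41772)/((-7976 - 3778) + (13157 - 1*(-3884))) = -54732/(-11754 + (13157 + 3884)) = -54732/(-11754 + 17041) = -54732/5287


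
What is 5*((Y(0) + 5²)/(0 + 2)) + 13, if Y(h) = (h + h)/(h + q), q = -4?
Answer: 151/2 ≈ 75.500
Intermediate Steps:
Y(h) = 2*h/(-4 + h) (Y(h) = (h + h)/(h - 4) = (2*h)/(-4 + h) = 2*h/(-4 + h))
5*((Y(0) + 5²)/(0 + 2)) + 13 = 5*((2*0/(-4 + 0) + 5²)/(0 + 2)) + 13 = 5*((2*0/(-4) + 25)/2) + 13 = 5*((2*0*(-¼) + 25)*(½)) + 13 = 5*((0 + 25)*(½)) + 13 = 5*(25*(½)) + 13 = 5*(25/2) + 13 = 125/2 + 13 = 151/2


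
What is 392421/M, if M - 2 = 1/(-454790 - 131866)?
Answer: 230216134176/1173311 ≈ 1.9621e+5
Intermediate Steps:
M = 1173311/586656 (M = 2 + 1/(-454790 - 131866) = 2 + 1/(-586656) = 2 - 1/586656 = 1173311/586656 ≈ 2.0000)
392421/M = 392421/(1173311/586656) = 392421*(586656/1173311) = 230216134176/1173311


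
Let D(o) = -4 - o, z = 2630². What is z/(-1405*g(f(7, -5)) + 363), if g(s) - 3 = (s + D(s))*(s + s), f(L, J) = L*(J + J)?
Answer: -1729225/197663 ≈ -8.7484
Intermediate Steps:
z = 6916900
f(L, J) = 2*J*L (f(L, J) = L*(2*J) = 2*J*L)
g(s) = 3 - 8*s (g(s) = 3 + (s + (-4 - s))*(s + s) = 3 - 8*s)
z/(-1405*g(f(7, -5)) + 363) = 6916900/(-1405*(3 - 16*(-5)*7) + 363) = 6916900/(-1405*(3 - 8*(-70)) + 363) = 6916900/(-1405*(3 + 560) + 363) = 6916900/(-1405*563 + 363) = 6916900/(-791015 + 363) = 6916900/(-790652) = 6916900*(-1/790652) = -1729225/197663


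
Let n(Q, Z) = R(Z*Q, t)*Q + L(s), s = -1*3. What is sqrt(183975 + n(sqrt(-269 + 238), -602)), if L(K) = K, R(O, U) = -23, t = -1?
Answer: sqrt(183972 - 23*I*sqrt(31)) ≈ 428.92 - 0.149*I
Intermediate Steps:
s = -3
n(Q, Z) = -3 - 23*Q (n(Q, Z) = -23*Q - 3 = -3 - 23*Q)
sqrt(183975 + n(sqrt(-269 + 238), -602)) = sqrt(183975 + (-3 - 23*sqrt(-269 + 238))) = sqrt(183975 + (-3 - 23*I*sqrt(31))) = sqrt(183972 - 23*I*sqrt(31))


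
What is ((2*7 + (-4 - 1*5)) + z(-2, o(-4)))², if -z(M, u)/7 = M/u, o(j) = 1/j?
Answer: 2601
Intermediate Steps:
z(M, u) = -7*M/u
((2*7 + (-4 - 1*5)) + z(-2, o(-4)))² = ((2*7 + (-4 - 1*5)) - 7*(-2)/1/(-4))² = ((14 + (-4 - 5)) - 7*(-2)/(-¼))² = ((14 - 9) - 7*(-2)*(-4))² = (5 - 56)² = (-51)² = 2601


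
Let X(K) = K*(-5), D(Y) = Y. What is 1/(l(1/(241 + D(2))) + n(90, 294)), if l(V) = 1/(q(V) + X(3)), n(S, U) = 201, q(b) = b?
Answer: 3644/732201 ≈ 0.0049768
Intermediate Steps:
X(K) = -5*K
l(V) = 1/(-15 + V) (l(V) = 1/(V - 5*3) = 1/(V - 15) = 1/(-15 + V))
1/(l(1/(241 + D(2))) + n(90, 294)) = 1/(1/(-15 + 1/(241 + 2)) + 201) = 1/(1/(-15 + 1/243) + 201) = 1/(1/(-3644/243) + 201) = 1/(-243/3644 + 201) = 1/(732201/3644) = 3644/732201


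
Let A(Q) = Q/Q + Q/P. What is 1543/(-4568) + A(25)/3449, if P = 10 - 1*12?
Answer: -5374339/15755032 ≈ -0.34112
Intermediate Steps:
P = -2 (P = 10 - 12 = -2)
A(Q) = 1 - Q/2 (A(Q) = Q/Q + Q/(-2) = 1 + Q*(-½) = 1 - Q/2)
1543/(-4568) + A(25)/3449 = 1543/(-4568) + (1 - ½*25)/3449 = 1543*(-1/4568) + (1 - 25/2)*(1/3449) = -1543/4568 - 23/2*1/3449 = -1543/4568 - 23/6898 = -5374339/15755032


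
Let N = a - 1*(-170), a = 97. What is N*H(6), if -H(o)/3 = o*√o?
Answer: -4806*√6 ≈ -11772.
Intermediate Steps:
H(o) = -3*o^(3/2) (H(o) = -3*o*√o = -3*o^(3/2))
N = 267 (N = 97 - 1*(-170) = 97 + 170 = 267)
N*H(6) = 267*(-18*√6) = -4806*√6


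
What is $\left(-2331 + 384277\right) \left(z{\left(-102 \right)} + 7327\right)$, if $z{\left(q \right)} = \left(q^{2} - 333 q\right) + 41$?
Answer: $19761122148$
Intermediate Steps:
$z{\left(q \right)} = 41 + q^{2} - 333 q$
$\left(-2331 + 384277\right) \left(z{\left(-102 \right)} + 7327\right) = \left(-2331 + 384277\right) \left(\left(41 + \left(-102\right)^{2} - -33966\right) + 7327\right) = 381946 \left(\left(41 + 10404 + 33966\right) + 7327\right) = 381946 \left(44411 + 7327\right) = 381946 \cdot 51738 = 19761122148$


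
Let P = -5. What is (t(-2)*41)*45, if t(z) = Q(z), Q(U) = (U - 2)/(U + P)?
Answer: 7380/7 ≈ 1054.3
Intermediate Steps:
Q(U) = (-2 + U)/(-5 + U) (Q(U) = (U - 2)/(U - 5) = (-2 + U)/(-5 + U))
t(z) = (-2 + z)/(-5 + z)
(t(-2)*41)*45 = (((-2 - 2)/(-5 - 2))*41)*45 = ((-4/(-7))*41)*45 = (-⅐*(-4)*41)*45 = ((4/7)*41)*45 = (164/7)*45 = 7380/7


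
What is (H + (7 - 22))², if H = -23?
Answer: 1444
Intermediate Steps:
(H + (7 - 22))² = (-23 + (7 - 22))² = (-23 - 15)² = (-38)² = 1444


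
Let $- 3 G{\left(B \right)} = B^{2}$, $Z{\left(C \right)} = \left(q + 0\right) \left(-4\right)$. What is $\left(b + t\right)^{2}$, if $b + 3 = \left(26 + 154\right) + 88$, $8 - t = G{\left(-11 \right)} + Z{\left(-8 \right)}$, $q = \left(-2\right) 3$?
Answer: $\frac{753424}{9} \approx 83714.0$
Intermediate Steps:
$q = -6$
$Z{\left(C \right)} = 24$ ($Z{\left(C \right)} = \left(-6 + 0\right) \left(-4\right) = \left(-6\right) \left(-4\right) = 24$)
$G{\left(B \right)} = - \frac{B^{2}}{3}$
$t = \frac{73}{3}$ ($t = 8 - \left(- \frac{\left(-11\right)^{2}}{3} + 24\right) = 8 - \left(\left(- \frac{1}{3}\right) 121 + 24\right) = 8 - \left(- \frac{121}{3} + 24\right) = 8 - - \frac{49}{3} = 8 + \frac{49}{3} = \frac{73}{3} \approx 24.333$)
$b = 265$ ($b = -3 + \left(\left(26 + 154\right) + 88\right) = -3 + \left(180 + 88\right) = -3 + 268 = 265$)
$\left(b + t\right)^{2} = \left(265 + \frac{73}{3}\right)^{2} = \left(\frac{868}{3}\right)^{2} = \frac{753424}{9}$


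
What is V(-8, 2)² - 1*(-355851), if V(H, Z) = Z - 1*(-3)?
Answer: 355876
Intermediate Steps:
V(H, Z) = 3 + Z (V(H, Z) = Z + 3 = 3 + Z)
V(-8, 2)² - 1*(-355851) = (3 + 2)² - 1*(-355851) = 5² + 355851 = 25 + 355851 = 355876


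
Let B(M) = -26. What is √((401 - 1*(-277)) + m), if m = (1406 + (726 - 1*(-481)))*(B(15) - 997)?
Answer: I*√2672421 ≈ 1634.8*I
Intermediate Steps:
m = -2673099 (m = (1406 + (726 - 1*(-481)))*(-26 - 997) = (1406 + (726 + 481))*(-1023) = (1406 + 1207)*(-1023) = 2613*(-1023) = -2673099)
√((401 - 1*(-277)) + m) = √((401 - 1*(-277)) - 2673099) = √((401 + 277) - 2673099) = √(678 - 2673099) = √(-2672421) = I*√2672421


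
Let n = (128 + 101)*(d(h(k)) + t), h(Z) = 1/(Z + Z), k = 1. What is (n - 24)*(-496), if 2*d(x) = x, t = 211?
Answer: -23982716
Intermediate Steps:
h(Z) = 1/(2*Z)
d(x) = x/2
n = 193505/4 (n = (128 + 101)*(((½)/1)/2 + 211) = 229*(((½)*1)/2 + 211) = 229*((½)*(½) + 211) = 229*(¼ + 211) = 229*(845/4) = 193505/4 ≈ 48376.)
(n - 24)*(-496) = (193505/4 - 24)*(-496) = (193409/4)*(-496) = -23982716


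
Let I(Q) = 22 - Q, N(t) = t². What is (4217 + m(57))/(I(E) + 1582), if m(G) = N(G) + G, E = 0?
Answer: 7523/1604 ≈ 4.6901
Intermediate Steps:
m(G) = G + G² (m(G) = G² + G = G + G²)
(4217 + m(57))/(I(E) + 1582) = (4217 + 57*(1 + 57))/((22 - 1*0) + 1582) = (4217 + 57*58)/((22 + 0) + 1582) = (4217 + 3306)/(22 + 1582) = 7523/1604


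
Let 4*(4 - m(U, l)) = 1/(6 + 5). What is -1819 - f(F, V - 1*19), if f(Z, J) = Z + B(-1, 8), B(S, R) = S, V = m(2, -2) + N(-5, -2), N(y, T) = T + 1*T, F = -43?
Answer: -1775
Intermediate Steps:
N(y, T) = 2*T (N(y, T) = T + T = 2*T)
m(U, l) = 175/44 (m(U, l) = 4 - 1/(4*(6 + 5)) = 4 - 1/4/11 = 4 - 1/4*1/11 = 4 - 1/44 = 175/44)
V = -1/44 (V = 175/44 + 2*(-2) = 175/44 - 4 = -1/44 ≈ -0.022727)
f(Z, J) = -1 + Z (f(Z, J) = Z - 1 = -1 + Z)
-1819 - f(F, V - 1*19) = -1819 - (-1 - 43) = -1819 - 1*(-44) = -1819 + 44 = -1775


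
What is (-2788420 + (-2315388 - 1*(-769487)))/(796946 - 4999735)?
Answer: 4334321/4202789 ≈ 1.0313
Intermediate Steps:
(-2788420 + (-2315388 - 1*(-769487)))/(796946 - 4999735) = (-2788420 + (-2315388 + 769487))/(-4202789) = (-2788420 - 1545901)*(-1/4202789) = -4334321*(-1/4202789) = 4334321/4202789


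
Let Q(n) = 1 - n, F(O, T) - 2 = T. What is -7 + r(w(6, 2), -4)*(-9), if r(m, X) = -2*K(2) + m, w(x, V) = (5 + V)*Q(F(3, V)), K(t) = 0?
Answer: 182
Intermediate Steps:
F(O, T) = 2 + T
w(x, V) = (-1 - V)*(5 + V) (w(x, V) = (5 + V)*(1 - (2 + V)) = (5 + V)*(1 + (-2 - V)) = (5 + V)*(-1 - V) = (-1 - V)*(5 + V))
r(m, X) = m (r(m, X) = -2*0 + m = 0 + m = m)
-7 + r(w(6, 2), -4)*(-9) = -7 - (1 + 2)*(5 + 2)*(-9) = -7 - 1*3*7*(-9) = -7 - 21*(-9) = -7 + 189 = 182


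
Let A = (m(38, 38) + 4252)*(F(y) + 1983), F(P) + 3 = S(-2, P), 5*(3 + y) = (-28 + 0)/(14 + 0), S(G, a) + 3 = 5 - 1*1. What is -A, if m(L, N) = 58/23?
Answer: -193848774/23 ≈ -8.4282e+6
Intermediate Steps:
m(L, N) = 58/23 (m(L, N) = 58*(1/23) = 58/23)
S(G, a) = 1 (S(G, a) = -3 + (5 - 1*1) = -3 + (5 - 1) = -3 + 4 = 1)
y = -17/5 (y = -3 + ((-28 + 0)/(14 + 0))/5 = -3 + (-28/14)/5 = -3 + (-28*1/14)/5 = -3 + (1/5)*(-2) = -3 - 2/5 = -17/5 ≈ -3.4000)
F(P) = -2 (F(P) = -3 + 1 = -2)
A = 193848774/23 (A = (58/23 + 4252)*(-2 + 1983) = (97854/23)*1981 = 193848774/23 ≈ 8.4282e+6)
-A = -1*193848774/23 = -193848774/23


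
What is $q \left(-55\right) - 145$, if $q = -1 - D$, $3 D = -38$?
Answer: $- \frac{2360}{3} \approx -786.67$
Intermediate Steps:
$D = - \frac{38}{3}$ ($D = \frac{1}{3} \left(-38\right) = - \frac{38}{3} \approx -12.667$)
$q = \frac{35}{3}$ ($q = -1 - - \frac{38}{3} = -1 + \frac{38}{3} = \frac{35}{3} \approx 11.667$)
$q \left(-55\right) - 145 = \frac{35}{3} \left(-55\right) - 145 = - \frac{1925}{3} - 145 = - \frac{2360}{3}$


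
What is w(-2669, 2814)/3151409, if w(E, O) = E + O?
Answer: 145/3151409 ≈ 4.6011e-5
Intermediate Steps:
w(-2669, 2814)/3151409 = (-2669 + 2814)/3151409 = 145*(1/3151409) = 145/3151409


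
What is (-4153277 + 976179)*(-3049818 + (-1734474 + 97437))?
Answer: 14890597646790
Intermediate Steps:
(-4153277 + 976179)*(-3049818 + (-1734474 + 97437)) = -3177098*(-3049818 - 1637037) = -3177098*(-4686855) = 14890597646790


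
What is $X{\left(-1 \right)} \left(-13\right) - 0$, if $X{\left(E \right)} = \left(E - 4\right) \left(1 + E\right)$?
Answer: $0$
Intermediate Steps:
$X{\left(E \right)} = \left(1 + E\right) \left(-4 + E\right)$ ($X{\left(E \right)} = \left(-4 + E\right) \left(1 + E\right) = \left(1 + E\right) \left(-4 + E\right)$)
$X{\left(-1 \right)} \left(-13\right) - 0 = \left(-4 + \left(-1\right)^{2} - -3\right) \left(-13\right) - 0 = \left(-4 + 1 + 3\right) \left(-13\right) + \left(-7 + 7\right) = 0 \left(-13\right) + 0 = 0 + 0 = 0$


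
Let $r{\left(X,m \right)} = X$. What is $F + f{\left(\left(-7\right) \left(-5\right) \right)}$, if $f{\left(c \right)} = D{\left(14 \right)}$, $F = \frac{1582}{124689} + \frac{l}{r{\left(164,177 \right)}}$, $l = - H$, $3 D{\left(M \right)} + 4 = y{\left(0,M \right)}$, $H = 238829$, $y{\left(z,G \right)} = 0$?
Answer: $- \frac{9935451687}{6816332} \approx -1457.6$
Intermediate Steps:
$D{\left(M \right)} = - \frac{4}{3}$ ($D{\left(M \right)} = - \frac{4}{3} + \frac{1}{3} \cdot 0 = - \frac{4}{3} + 0 = - \frac{4}{3}$)
$l = -238829$ ($l = \left(-1\right) 238829 = -238829$)
$F = - \frac{29779089733}{20448996}$ ($F = \frac{1582}{124689} - \frac{238829}{164} = - \frac{29779089733}{20448996} \approx -1456.3$)
$f{\left(c \right)} = - \frac{4}{3}$
$F + f{\left(\left(-7\right) \left(-5\right) \right)} = - \frac{29779089733}{20448996} - \frac{4}{3} = - \frac{9935451687}{6816332}$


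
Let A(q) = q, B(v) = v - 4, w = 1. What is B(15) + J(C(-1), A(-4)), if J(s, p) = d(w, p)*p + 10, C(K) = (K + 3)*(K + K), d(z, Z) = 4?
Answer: 5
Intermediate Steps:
B(v) = -4 + v
C(K) = 2*K*(3 + K) (C(K) = (3 + K)*(2*K) = 2*K*(3 + K))
J(s, p) = 10 + 4*p (J(s, p) = 4*p + 10 = 10 + 4*p)
B(15) + J(C(-1), A(-4)) = (-4 + 15) + (10 + 4*(-4)) = 11 + (10 - 16) = 11 - 6 = 5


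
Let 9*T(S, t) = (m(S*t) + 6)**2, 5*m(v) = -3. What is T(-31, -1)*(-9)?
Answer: -729/25 ≈ -29.160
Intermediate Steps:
m(v) = -3/5 (m(v) = (1/5)*(-3) = -3/5)
T(S, t) = 81/25 (T(S, t) = (-3/5 + 6)**2/9 = (27/5)**2/9 = (1/9)*(729/25) = 81/25)
T(-31, -1)*(-9) = (81/25)*(-9) = -729/25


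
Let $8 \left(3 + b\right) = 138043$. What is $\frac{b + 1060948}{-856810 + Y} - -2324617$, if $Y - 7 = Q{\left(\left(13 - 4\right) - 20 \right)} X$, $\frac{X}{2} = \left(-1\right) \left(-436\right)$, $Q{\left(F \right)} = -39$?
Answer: $\frac{5522115509831}{2375496} \approx 2.3246 \cdot 10^{6}$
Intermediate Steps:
$b = \frac{138019}{8}$ ($b = -3 + \frac{1}{8} \cdot 138043 = -3 + \frac{138043}{8} = \frac{138019}{8} \approx 17252.0$)
$X = 872$ ($X = 2 \left(\left(-1\right) \left(-436\right)\right) = 2 \cdot 436 = 872$)
$Y = -34001$ ($Y = 7 - 34008 = -34001$)
$\frac{b + 1060948}{-856810 + Y} - -2324617 = \frac{\frac{138019}{8} + 1060948}{-856810 - 34001} - -2324617 = \frac{8625603}{8 \left(-890811\right)} + 2324617 = \frac{8625603}{8} \left(- \frac{1}{890811}\right) + 2324617 = - \frac{2875201}{2375496} + 2324617 = \frac{5522115509831}{2375496}$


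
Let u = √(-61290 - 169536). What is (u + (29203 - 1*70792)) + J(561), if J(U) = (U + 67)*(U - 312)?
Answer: 114783 + I*√230826 ≈ 1.1478e+5 + 480.44*I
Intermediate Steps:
u = I*√230826 (u = √(-230826) = I*√230826 ≈ 480.44*I)
J(U) = (-312 + U)*(67 + U) (J(U) = (67 + U)*(-312 + U) = (-312 + U)*(67 + U))
(u + (29203 - 1*70792)) + J(561) = (I*√230826 + (29203 - 1*70792)) + (-20904 + 561² - 245*561) = (I*√230826 + (29203 - 70792)) + (-20904 + 314721 - 137445) = (I*√230826 - 41589) + 156372 = (-41589 + I*√230826) + 156372 = 114783 + I*√230826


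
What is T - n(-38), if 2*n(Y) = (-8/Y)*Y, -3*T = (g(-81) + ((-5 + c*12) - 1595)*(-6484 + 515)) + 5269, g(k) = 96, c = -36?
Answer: -4044787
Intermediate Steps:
T = -4044791 (T = -((96 + ((-5 - 36*12) - 1595)*(-6484 + 515)) + 5269)/3 = -((96 + ((-5 - 432) - 1595)*(-5969)) + 5269)/3 = -((96 + (-437 - 1595)*(-5969)) + 5269)/3 = -((96 - 2032*(-5969)) + 5269)/3 = -((96 + 12129008) + 5269)/3 = -(12129104 + 5269)/3 = -1/3*12134373 = -4044791)
n(Y) = -4 (n(Y) = ((-8/Y)*Y)/2 = (1/2)*(-8) = -4)
T - n(-38) = -4044791 - 1*(-4) = -4044791 + 4 = -4044787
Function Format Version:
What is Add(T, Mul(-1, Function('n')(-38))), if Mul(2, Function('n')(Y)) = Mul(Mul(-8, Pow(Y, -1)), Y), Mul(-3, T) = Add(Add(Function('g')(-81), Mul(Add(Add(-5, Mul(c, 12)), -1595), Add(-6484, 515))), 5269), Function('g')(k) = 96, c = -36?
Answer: -4044787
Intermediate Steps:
T = -4044791 (T = Mul(Rational(-1, 3), Add(Add(96, Mul(Add(Add(-5, Mul(-36, 12)), -1595), Add(-6484, 515))), 5269)) = Mul(Rational(-1, 3), Add(Add(96, Mul(Add(Add(-5, -432), -1595), -5969)), 5269)) = Mul(Rational(-1, 3), Add(Add(96, Mul(Add(-437, -1595), -5969)), 5269)) = Mul(Rational(-1, 3), Add(Add(96, Mul(-2032, -5969)), 5269)) = Mul(Rational(-1, 3), Add(Add(96, 12129008), 5269)) = Mul(Rational(-1, 3), Add(12129104, 5269)) = Mul(Rational(-1, 3), 12134373) = -4044791)
Function('n')(Y) = -4 (Function('n')(Y) = Mul(Rational(1, 2), Mul(Mul(-8, Pow(Y, -1)), Y)) = Mul(Rational(1, 2), -8) = -4)
Add(T, Mul(-1, Function('n')(-38))) = Add(-4044791, Mul(-1, -4)) = Add(-4044791, 4) = -4044787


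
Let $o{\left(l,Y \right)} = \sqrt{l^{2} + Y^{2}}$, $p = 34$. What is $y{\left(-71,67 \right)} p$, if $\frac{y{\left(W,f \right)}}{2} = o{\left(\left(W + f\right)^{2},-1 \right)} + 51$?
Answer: $3468 + 68 \sqrt{257} \approx 4558.1$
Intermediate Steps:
$o{\left(l,Y \right)} = \sqrt{Y^{2} + l^{2}}$
$y{\left(W,f \right)} = 102 + 2 \sqrt{1 + \left(W + f\right)^{4}}$ ($y{\left(W,f \right)} = 2 \left(\sqrt{\left(-1\right)^{2} + \left(\left(W + f\right)^{2}\right)^{2}} + 51\right) = 2 \left(\sqrt{1 + \left(W + f\right)^{4}} + 51\right) = 2 \left(51 + \sqrt{1 + \left(W + f\right)^{4}}\right) = 102 + 2 \sqrt{1 + \left(W + f\right)^{4}}$)
$y{\left(-71,67 \right)} p = \left(102 + 2 \sqrt{1 + \left(-71 + 67\right)^{4}}\right) 34 = \left(102 + 2 \sqrt{1 + \left(-4\right)^{4}}\right) 34 = \left(102 + 2 \sqrt{1 + 256}\right) 34 = \left(102 + 2 \sqrt{257}\right) 34 = 3468 + 68 \sqrt{257}$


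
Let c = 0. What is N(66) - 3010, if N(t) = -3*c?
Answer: -3010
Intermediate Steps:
N(t) = 0 (N(t) = -3*0 = 0)
N(66) - 3010 = 0 - 3010 = -3010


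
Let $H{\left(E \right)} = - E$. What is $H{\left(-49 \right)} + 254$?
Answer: $303$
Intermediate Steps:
$H{\left(-49 \right)} + 254 = \left(-1\right) \left(-49\right) + 254 = 49 + 254 = 303$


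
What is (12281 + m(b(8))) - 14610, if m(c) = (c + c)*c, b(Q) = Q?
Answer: -2201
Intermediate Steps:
m(c) = 2*c² (m(c) = (2*c)*c = 2*c²)
(12281 + m(b(8))) - 14610 = (12281 + 2*8²) - 14610 = (12281 + 2*64) - 14610 = (12281 + 128) - 14610 = 12409 - 14610 = -2201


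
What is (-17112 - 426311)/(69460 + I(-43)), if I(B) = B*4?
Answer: -443423/69288 ≈ -6.3997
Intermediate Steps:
I(B) = 4*B
(-17112 - 426311)/(69460 + I(-43)) = (-17112 - 426311)/(69460 + 4*(-43)) = -443423/(69460 - 172) = -443423/69288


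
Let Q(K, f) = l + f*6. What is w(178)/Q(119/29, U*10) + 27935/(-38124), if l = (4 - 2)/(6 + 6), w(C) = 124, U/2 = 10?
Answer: -172795679/274530924 ≈ -0.62942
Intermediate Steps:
U = 20 (U = 2*10 = 20)
l = ⅙ (l = 2/12 = 2*(1/12) = ⅙ ≈ 0.16667)
Q(K, f) = ⅙ + 6*f (Q(K, f) = ⅙ + f*6 = ⅙ + 6*f)
w(178)/Q(119/29, U*10) + 27935/(-38124) = 124/(⅙ + 6*(20*10)) + 27935/(-38124) = 124/(⅙ + 6*200) + 27935*(-1/38124) = 124/(⅙ + 1200) - 27935/38124 = 124/(7201/6) - 27935/38124 = 124*(6/7201) - 27935/38124 = 744/7201 - 27935/38124 = -172795679/274530924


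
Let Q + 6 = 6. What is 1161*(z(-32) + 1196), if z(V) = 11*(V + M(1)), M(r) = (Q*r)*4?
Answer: 979884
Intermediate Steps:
Q = 0 (Q = -6 + 6 = 0)
M(r) = 0 (M(r) = (0*r)*4 = 0*4 = 0)
z(V) = 11*V (z(V) = 11*(V + 0) = 11*V)
1161*(z(-32) + 1196) = 1161*(11*(-32) + 1196) = 1161*(-352 + 1196) = 1161*844 = 979884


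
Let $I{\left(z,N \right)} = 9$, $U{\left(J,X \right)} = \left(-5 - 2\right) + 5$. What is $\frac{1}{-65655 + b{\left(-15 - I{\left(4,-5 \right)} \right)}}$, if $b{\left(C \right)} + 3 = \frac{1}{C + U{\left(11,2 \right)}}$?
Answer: $- \frac{26}{1707109} \approx -1.523 \cdot 10^{-5}$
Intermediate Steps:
$U{\left(J,X \right)} = -2$ ($U{\left(J,X \right)} = -7 + 5 = -2$)
$b{\left(C \right)} = -3 + \frac{1}{-2 + C}$ ($b{\left(C \right)} = -3 + \frac{1}{C - 2} = -3 + \frac{1}{-2 + C}$)
$\frac{1}{-65655 + b{\left(-15 - I{\left(4,-5 \right)} \right)}} = \frac{1}{-65655 + \frac{7 - 3 \left(-15 - 9\right)}{-2 - 24}} = \frac{1}{-65655 + \frac{7 - -72}{-2 - 24}} = \frac{1}{-65655 + \frac{7 + 72}{-26}} = \frac{1}{-65655 - \frac{79}{26}} = \frac{1}{- \frac{1707109}{26}} = - \frac{26}{1707109}$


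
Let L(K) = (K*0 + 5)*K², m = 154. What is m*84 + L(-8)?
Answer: 13256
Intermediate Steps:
L(K) = 5*K² (L(K) = (0 + 5)*K² = 5*K²)
m*84 + L(-8) = 154*84 + 5*(-8)² = 12936 + 5*64 = 12936 + 320 = 13256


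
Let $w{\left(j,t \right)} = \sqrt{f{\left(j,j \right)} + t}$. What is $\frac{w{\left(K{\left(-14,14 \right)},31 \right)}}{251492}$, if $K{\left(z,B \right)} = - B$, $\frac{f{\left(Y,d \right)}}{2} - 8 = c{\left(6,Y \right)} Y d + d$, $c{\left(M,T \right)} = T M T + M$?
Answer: $\frac{\sqrt{463363}}{251492} \approx 0.0027067$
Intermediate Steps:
$c{\left(M,T \right)} = M + M T^{2}$ ($c{\left(M,T \right)} = M T T + M = M T^{2} + M = M + M T^{2}$)
$f{\left(Y,d \right)} = 16 + 2 d + 2 Y d \left(6 + 6 Y^{2}\right)$ ($f{\left(Y,d \right)} = 16 + 2 \left(6 \left(1 + Y^{2}\right) Y d + d\right) = 16 + 2 \left(\left(6 + 6 Y^{2}\right) Y d + d\right) = 16 + 2 \left(Y \left(6 + 6 Y^{2}\right) d + d\right) = 16 + 2 \left(Y d \left(6 + 6 Y^{2}\right) + d\right) = 16 + 2 \left(d + Y d \left(6 + 6 Y^{2}\right)\right) = 16 + \left(2 d + 2 Y d \left(6 + 6 Y^{2}\right)\right) = 16 + 2 d + 2 Y d \left(6 + 6 Y^{2}\right)$)
$w{\left(j,t \right)} = \sqrt{16 + t + 2 j + 12 j^{2} \left(1 + j^{2}\right)}$ ($w{\left(j,t \right)} = \sqrt{\left(16 + 2 j + 12 j j \left(1 + j^{2}\right)\right) + t} = \sqrt{\left(16 + 2 j + 12 j^{2} \left(1 + j^{2}\right)\right) + t} = \sqrt{16 + t + 2 j + 12 j^{2} \left(1 + j^{2}\right)}$)
$\frac{w{\left(K{\left(-14,14 \right)},31 \right)}}{251492} = \frac{\sqrt{16 + 31 + 2 \left(\left(-1\right) 14\right) + 12 \left(\left(-1\right) 14\right)^{2} \left(1 + \left(\left(-1\right) 14\right)^{2}\right)}}{251492} = \sqrt{16 + 31 + 2 \left(-14\right) + 12 \left(-14\right)^{2} \left(1 + \left(-14\right)^{2}\right)} \frac{1}{251492} = \sqrt{16 + 31 - 28 + 12 \cdot 196 \left(1 + 196\right)} \frac{1}{251492} = \sqrt{16 + 31 - 28 + 12 \cdot 196 \cdot 197} \cdot \frac{1}{251492} = \sqrt{16 + 31 - 28 + 463344} \cdot \frac{1}{251492} = \sqrt{463363} \cdot \frac{1}{251492} = \frac{\sqrt{463363}}{251492}$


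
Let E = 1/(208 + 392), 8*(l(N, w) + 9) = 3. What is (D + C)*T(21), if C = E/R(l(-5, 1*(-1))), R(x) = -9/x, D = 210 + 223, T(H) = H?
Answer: 43646561/4800 ≈ 9093.0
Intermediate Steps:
l(N, w) = -69/8 (l(N, w) = -9 + (1/8)*3 = -9 + 3/8 = -69/8)
E = 1/600 ≈ 0.0016667
D = 433
C = 23/14400 (C = 1/(600*((-9/(-69/8)))) = 1/(600*((-9*(-8/69)))) = 1/(600*(24/23)) = (1/600)*(23/24) = 23/14400 ≈ 0.0015972)
(D + C)*T(21) = (433 + 23/14400)*21 = (6235223/14400)*21 = 43646561/4800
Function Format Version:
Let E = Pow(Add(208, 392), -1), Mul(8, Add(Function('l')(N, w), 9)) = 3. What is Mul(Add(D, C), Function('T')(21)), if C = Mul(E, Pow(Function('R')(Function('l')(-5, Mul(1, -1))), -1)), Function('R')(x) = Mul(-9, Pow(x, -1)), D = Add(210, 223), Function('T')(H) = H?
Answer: Rational(43646561, 4800) ≈ 9093.0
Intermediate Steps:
Function('l')(N, w) = Rational(-69, 8) (Function('l')(N, w) = Add(-9, Mul(Rational(1, 8), 3)) = Add(-9, Rational(3, 8)) = Rational(-69, 8))
E = Rational(1, 600) (E = Pow(600, -1) = Rational(1, 600) ≈ 0.0016667)
D = 433
C = Rational(23, 14400) (C = Mul(Rational(1, 600), Pow(Mul(-9, Pow(Rational(-69, 8), -1)), -1)) = Mul(Rational(1, 600), Pow(Mul(-9, Rational(-8, 69)), -1)) = Mul(Rational(1, 600), Pow(Rational(24, 23), -1)) = Mul(Rational(1, 600), Rational(23, 24)) = Rational(23, 14400) ≈ 0.0015972)
Mul(Add(D, C), Function('T')(21)) = Mul(Add(433, Rational(23, 14400)), 21) = Mul(Rational(6235223, 14400), 21) = Rational(43646561, 4800)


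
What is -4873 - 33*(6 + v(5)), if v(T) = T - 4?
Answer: -5104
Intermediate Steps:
v(T) = -4 + T
-4873 - 33*(6 + v(5)) = -4873 - 33*(6 + (-4 + 5)) = -4873 - 33*(6 + 1) = -4873 - 33*7 = -4873 - 231 = -5104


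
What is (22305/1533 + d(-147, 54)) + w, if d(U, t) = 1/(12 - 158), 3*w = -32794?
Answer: -33470879/3066 ≈ -10917.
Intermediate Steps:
w = -32794/3 (w = (⅓)*(-32794) = -32794/3 ≈ -10931.)
d(U, t) = -1/146 (d(U, t) = 1/(-146) = -1/146)
(22305/1533 + d(-147, 54)) + w = (22305/1533 - 1/146) - 32794/3 = (22305*(1/1533) - 1/146) - 32794/3 = (7435/511 - 1/146) - 32794/3 = 14863/1022 - 32794/3 = -33470879/3066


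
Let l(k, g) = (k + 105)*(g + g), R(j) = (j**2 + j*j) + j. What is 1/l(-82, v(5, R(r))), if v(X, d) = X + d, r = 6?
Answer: 1/3818 ≈ 0.00026192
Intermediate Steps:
R(j) = j + 2*j**2 (R(j) = (j**2 + j**2) + j = 2*j**2 + j = j + 2*j**2)
l(k, g) = 2*g*(105 + k) (l(k, g) = (105 + k)*(2*g) = 2*g*(105 + k))
1/l(-82, v(5, R(r))) = 1/(2*(5 + 6*(1 + 2*6))*(105 - 82)) = 1/(2*(5 + 6*(1 + 12))*23) = 1/(2*(5 + 6*13)*23) = 1/(2*(5 + 78)*23) = 1/(2*83*23) = 1/3818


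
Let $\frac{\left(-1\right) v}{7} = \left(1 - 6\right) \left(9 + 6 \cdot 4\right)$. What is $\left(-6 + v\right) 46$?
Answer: $52854$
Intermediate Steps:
$v = 1155$ ($v = - 7 \left(1 - 6\right) \left(9 + 6 \cdot 4\right) = - 7 \left(- 5 \left(9 + 24\right)\right) = - 7 \left(\left(-5\right) 33\right) = \left(-7\right) \left(-165\right) = 1155$)
$\left(-6 + v\right) 46 = \left(-6 + 1155\right) 46 = 1149 \cdot 46 = 52854$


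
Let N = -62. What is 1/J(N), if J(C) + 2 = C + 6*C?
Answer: -1/436 ≈ -0.0022936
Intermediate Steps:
J(C) = -2 + 7*C (J(C) = -2 + (C + 6*C) = -2 + 7*C)
1/J(N) = 1/(-2 + 7*(-62)) = 1/(-2 - 434) = 1/(-436) = -1/436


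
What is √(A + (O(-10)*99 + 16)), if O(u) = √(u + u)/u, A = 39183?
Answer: √(979975 - 495*I*√5)/5 ≈ 197.99 - 0.11181*I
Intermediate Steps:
O(u) = √2/√u (O(u) = √(2*u)/u = (√2*√u)/u = √2/√u)
√(A + (O(-10)*99 + 16)) = √(39183 + ((√2/√(-10))*99 + 16)) = √(39183 + ((√2*(-I*√10/10))*99 + 16)) = √(39183 + (-I*√5/5*99 + 16)) = √(39183 + (-99*I*√5/5 + 16)) = √(39183 + (16 - 99*I*√5/5)) = √(39199 - 99*I*√5/5)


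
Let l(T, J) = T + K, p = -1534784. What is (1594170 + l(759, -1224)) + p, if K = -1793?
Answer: 58352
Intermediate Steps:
l(T, J) = -1793 + T (l(T, J) = T - 1793 = -1793 + T)
(1594170 + l(759, -1224)) + p = (1594170 + (-1793 + 759)) - 1534784 = (1594170 - 1034) - 1534784 = 1593136 - 1534784 = 58352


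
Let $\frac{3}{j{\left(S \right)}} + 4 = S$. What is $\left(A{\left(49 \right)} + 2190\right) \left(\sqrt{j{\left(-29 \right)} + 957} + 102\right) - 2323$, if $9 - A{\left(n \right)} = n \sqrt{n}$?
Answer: $186989 + \frac{1856 \sqrt{115786}}{11} \approx 2.444 \cdot 10^{5}$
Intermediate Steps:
$j{\left(S \right)} = \frac{3}{-4 + S}$
$A{\left(n \right)} = 9 - n^{\frac{3}{2}}$ ($A{\left(n \right)} = 9 - n \sqrt{n} = 9 - n^{\frac{3}{2}}$)
$\left(A{\left(49 \right)} + 2190\right) \left(\sqrt{j{\left(-29 \right)} + 957} + 102\right) - 2323 = \left(\left(9 - 49^{\frac{3}{2}}\right) + 2190\right) \left(\sqrt{\frac{3}{-4 - 29} + 957} + 102\right) - 2323 = \left(\left(9 - 343\right) + 2190\right) \left(\sqrt{\frac{3}{-33} + 957} + 102\right) - 2323 = \left(\left(9 - 343\right) + 2190\right) \left(\sqrt{3 \left(- \frac{1}{33}\right) + 957} + 102\right) - 2323 = \left(-334 + 2190\right) \left(\sqrt{- \frac{1}{11} + 957} + 102\right) - 2323 = 1856 \left(\sqrt{\frac{10526}{11}} + 102\right) - 2323 = 1856 \left(\frac{\sqrt{115786}}{11} + 102\right) - 2323 = 1856 \left(102 + \frac{\sqrt{115786}}{11}\right) - 2323 = \left(189312 + \frac{1856 \sqrt{115786}}{11}\right) - 2323 = 186989 + \frac{1856 \sqrt{115786}}{11}$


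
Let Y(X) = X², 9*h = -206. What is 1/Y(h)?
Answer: 81/42436 ≈ 0.0019088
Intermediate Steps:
h = -206/9 (h = (⅑)*(-206) = -206/9 ≈ -22.889)
1/Y(h) = 1/((-206/9)²) = 1/(42436/81) = 81/42436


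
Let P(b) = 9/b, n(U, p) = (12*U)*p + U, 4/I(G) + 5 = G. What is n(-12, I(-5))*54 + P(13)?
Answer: 160101/65 ≈ 2463.1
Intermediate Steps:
I(G) = 4/(-5 + G)
n(U, p) = U + 12*U*p (n(U, p) = 12*U*p + U = U + 12*U*p)
n(-12, I(-5))*54 + P(13) = -12*(1 + 12*(4/(-5 - 5)))*54 + 9/13 = -12*(1 + 12*(4/(-10)))*54 + 9*(1/13) = -12*(1 + 12*(4*(-⅒)))*54 + 9/13 = -12*(1 + 12*(-⅖))*54 + 9/13 = -12*(1 - 24/5)*54 + 9/13 = -12*(-19/5)*54 + 9/13 = (228/5)*54 + 9/13 = 12312/5 + 9/13 = 160101/65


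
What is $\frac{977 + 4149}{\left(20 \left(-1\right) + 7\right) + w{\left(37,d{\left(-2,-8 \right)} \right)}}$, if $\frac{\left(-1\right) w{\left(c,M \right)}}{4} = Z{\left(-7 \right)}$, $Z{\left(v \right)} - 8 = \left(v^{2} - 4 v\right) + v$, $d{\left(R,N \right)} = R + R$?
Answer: $- \frac{5126}{325} \approx -15.772$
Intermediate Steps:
$d{\left(R,N \right)} = 2 R$
$Z{\left(v \right)} = 8 + v^{2} - 3 v$ ($Z{\left(v \right)} = 8 + \left(\left(v^{2} - 4 v\right) + v\right) = 8 + \left(v^{2} - 3 v\right) = 8 + v^{2} - 3 v$)
$w{\left(c,M \right)} = -312$ ($w{\left(c,M \right)} = - 4 \left(8 + \left(-7\right)^{2} - -21\right) = - 4 \left(8 + 49 + 21\right) = \left(-4\right) 78 = -312$)
$\frac{977 + 4149}{\left(20 \left(-1\right) + 7\right) + w{\left(37,d{\left(-2,-8 \right)} \right)}} = \frac{977 + 4149}{\left(20 \left(-1\right) + 7\right) - 312} = \frac{5126}{\left(-20 + 7\right) - 312} = \frac{5126}{-13 - 312} = \frac{5126}{-325} = 5126 \left(- \frac{1}{325}\right) = - \frac{5126}{325}$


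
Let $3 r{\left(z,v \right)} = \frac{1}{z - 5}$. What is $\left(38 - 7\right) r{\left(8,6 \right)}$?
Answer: $\frac{31}{9} \approx 3.4444$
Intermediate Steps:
$r{\left(z,v \right)} = \frac{1}{3 \left(-5 + z\right)}$ ($r{\left(z,v \right)} = \frac{1}{3 \left(z - 5\right)} = \frac{1}{3 \left(-5 + z\right)}$)
$\left(38 - 7\right) r{\left(8,6 \right)} = \left(38 - 7\right) \frac{1}{3 \left(-5 + 8\right)} = 31 \frac{1}{3 \cdot 3} = 31 \cdot \frac{1}{3} \cdot \frac{1}{3} = 31 \cdot \frac{1}{9} = \frac{31}{9}$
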